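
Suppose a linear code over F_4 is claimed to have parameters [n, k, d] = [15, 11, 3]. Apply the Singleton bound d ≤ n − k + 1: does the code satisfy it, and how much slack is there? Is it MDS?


Singleton RHS = n − k + 1 = 5, slack = 2, bound satisfied, not MDS.

Singleton bound: d ≤ n − k + 1.
Here n = 15, k = 11, so n − k + 1 = 5.
Given d = 3, check d ≤ 5: YES.
Slack = (n − k + 1) − d = 2.
The code is NOT MDS (slack = 2 > 0).
Description: the claimed parameters are [15, 11, 3]_4; such a code would be non-MDS.


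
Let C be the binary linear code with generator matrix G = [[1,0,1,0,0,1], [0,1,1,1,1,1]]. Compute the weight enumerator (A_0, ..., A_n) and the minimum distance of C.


Weight distribution: A_0 = 1, A_3 = 1, A_4 = 1, A_5 = 1. Minimum distance d = 3.

Enumerate all 2^2 = 4 messages m ∈ F_2^2.
For each, compute codeword c = mG in F_2^6, then tally its weight.
  m = 00 → c = 000000, weight = 0.
  m = 10 → c = 101001, weight = 3.
  m = 01 → c = 011111, weight = 5.
  m = 11 → c = 110110, weight = 4.
Tally weights:
  weight 0: 1 codewords.
  weight 3: 1 codewords.
  weight 4: 1 codewords.
  weight 5: 1 codewords.
Minimum distance d = smallest w > 0 with A_w > 0 = 3.
Sanity: Σ A_w = 4 = 2^2 = 4 ✓.


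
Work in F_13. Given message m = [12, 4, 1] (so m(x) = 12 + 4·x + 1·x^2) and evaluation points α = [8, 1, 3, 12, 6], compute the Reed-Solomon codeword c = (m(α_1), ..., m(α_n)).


c = [4, 4, 7, 9, 7]

Message polynomial: m(x) = 12 + 4·x + 1·x^2 (mod 13).
For each evaluation point α_i, compute m(α_i) mod 13:
  α_1 = 8: Horner steps 1 → 12 → 4, so m(8) = 4.
  α_2 = 1: Horner steps 1 → 5 → 4, so m(1) = 4.
  α_3 = 3: Horner steps 1 → 7 → 7, so m(3) = 7.
  α_4 = 12: Horner steps 1 → 3 → 9, so m(12) = 9.
  α_5 = 6: Horner steps 1 → 10 → 7, so m(6) = 7.
Codeword c = [4, 4, 7, 9, 7] ∈ F_13^5.


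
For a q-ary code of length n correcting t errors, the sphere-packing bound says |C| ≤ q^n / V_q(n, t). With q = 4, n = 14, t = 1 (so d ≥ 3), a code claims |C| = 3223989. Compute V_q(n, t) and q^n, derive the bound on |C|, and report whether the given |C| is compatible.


V_q(n, t) = 43, q^n = 268435456, Hamming bound = 6242685, |C| = 3223989 ≤ bound (satisfied).

Step 1: Compute V_q(n, t) = Σ_{j=0}^1 C(n, j) (q−1)^j.
  j = 0: C(14,0)·(3)^0 = 1·1 = 1.
  j = 1: C(14,1)·(3)^1 = 14·3 = 42.
  V_q(n, t) = 1 + 42 = 43.
Step 2: q^n = 4^14 = 268435456.
Step 3: Hamming bound ⌊q^n / V_q(n,t)⌋ = ⌊268435456/43⌋ = 6242685.
Step 4: Compare |C| = 3223989 to 6242685: satisfied.
The claimed |C| lies below the Hamming bound.


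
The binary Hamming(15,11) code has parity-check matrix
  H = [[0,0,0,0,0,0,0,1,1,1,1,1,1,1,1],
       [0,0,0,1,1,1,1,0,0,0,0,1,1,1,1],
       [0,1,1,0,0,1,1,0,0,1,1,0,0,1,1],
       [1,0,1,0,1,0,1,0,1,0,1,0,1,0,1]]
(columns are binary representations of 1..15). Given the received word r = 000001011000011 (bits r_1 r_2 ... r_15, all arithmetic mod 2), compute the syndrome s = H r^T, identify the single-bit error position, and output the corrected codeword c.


s = (0, 1, 1, 0)^T, error position = 6, corrected codeword c = 000000011000011

Compute s = H r^T mod 2 one row at a time:
  s_1 = 1 + 1 + 0 + 0 + 0 + 0 + 1 + 1 = 4 ≡ 0 (mod 2).
  s_2 = 0 + 0 + 1 + 0 + 0 + 0 + 1 + 1 = 3 ≡ 1 (mod 2).
  s_3 = 0 + 0 + 1 + 0 + 0 + 0 + 1 + 1 = 3 ≡ 1 (mod 2).
  s_4 = 0 + 0 + 0 + 0 + 1 + 0 + 0 + 1 = 2 ≡ 0 (mod 2).
s = (0, 1, 1, 0)^T — this equals column 6 of H (binary 0110), so error is at position 6.
Correct: flip bit 6 of r = 000001011000011 to get c = 000000011000011.


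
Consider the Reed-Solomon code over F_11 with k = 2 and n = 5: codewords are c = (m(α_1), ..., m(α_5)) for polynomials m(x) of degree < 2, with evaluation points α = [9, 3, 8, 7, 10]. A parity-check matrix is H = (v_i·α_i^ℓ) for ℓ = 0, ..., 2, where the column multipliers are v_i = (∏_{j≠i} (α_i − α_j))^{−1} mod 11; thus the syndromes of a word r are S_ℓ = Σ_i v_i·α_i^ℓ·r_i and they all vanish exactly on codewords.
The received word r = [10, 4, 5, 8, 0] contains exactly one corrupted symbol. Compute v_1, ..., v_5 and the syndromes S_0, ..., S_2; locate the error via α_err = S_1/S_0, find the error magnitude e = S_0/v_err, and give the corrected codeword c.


S = (4, 10, 3), error at position 3, error magnitude e = 7, c = [10, 4, 9, 8, 0].

Step 1: column multipliers v_i = (∏_{j≠i}(α_i − α_j))^{−1} mod 11.
  i = 1 (α = 9): (9−3)(9−8)(9−7)(9−10) = 6·1·2·(−1) = −12 ≡ 10, so v_1 = 10^{−1} = 10 (mod 11).
  i = 2 (α = 3): (3−9)(3−8)(3−7)(3−10) = (−6)·(−5)·(−4)·(−7) = 840 ≡ 4, so v_2 = 4^{−1} = 3 (mod 11).
  i = 3 (α = 8): (8−9)(8−3)(8−7)(8−10) = (−1)·5·1·(−2) = 10 ≡ 10, so v_3 = 10^{−1} = 10 (mod 11).
  i = 4 (α = 7): (7−9)(7−3)(7−8)(7−10) = (−2)·4·(−1)·(−3) = −24 ≡ 9, so v_4 = 9^{−1} = 5 (mod 11).
  i = 5 (α = 10): (10−9)(10−3)(10−8)(10−7) = 1·7·2·3 = 42 ≡ 9, so v_5 = 9^{−1} = 5 (mod 11).
  v = [10, 3, 10, 5, 5].
Step 2: syndromes of r = [10, 4, 5, 8, 0] (all sums mod 11).
  S_0 = Σ v_i r_i = 10·10 + 3·4 + 10·5 + 5·8 + 5·0 = 202 ≡ 4.
  S_1 = Σ v_i α_i r_i = 10·9·10 + 3·3·4 + 10·8·5 + 5·7·8 + 5·10·0 = 1616 ≡ 10.
  α_i^2 mod 11 = [4, 9, 9, 5, 1].
  S_2 = Σ v_i α_i^2 r_i = 10·4·10 + 3·9·4 + 10·9·5 + 5·5·8 + 5·1·0 = 1158 ≡ 3.
  S = (4, 10, 3) ≠ 0, so r is not a codeword (an error is present).
Step 3: locate the error. For a single error e at position i, S_ℓ = v_i·e·α_i^ℓ, so α_err = S_1/S_0.
  S_0^{−1} = 4^{−1} = 3 (mod 11), so α_err = 10·3 = 30 ≡ 8 = α_3. Error position i = 3.
  Consistency check: S_2/S_1 = 3·10 = 30 ≡ 8 = α_err ✓ (single-error assumption holds).
Step 4: error magnitude e = S_0/v_3 = S_0·∏_{j≠3}(α_3 − α_j) = 4·10 = 40 ≡ 7 (mod 11).
Step 5: correct position 3: c_3 = r_3 − e = 5 − 7 ≡ 9 (mod 11). Hence c = [10, 4, 9, 8, 0].
  Check: interpolating c through the α_i gives m(x) = 1 + 1·x (degree < 2) with m(α_i) = c_i for every i, so c is indeed a codeword.


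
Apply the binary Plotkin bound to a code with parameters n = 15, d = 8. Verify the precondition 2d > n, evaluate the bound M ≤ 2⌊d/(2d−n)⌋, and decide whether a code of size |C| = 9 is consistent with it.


Plotkin bound M ≤ 16; given |C| = 9 ≤ bound (satisfied).

Check applicability: 2d = 16, n = 15.
2d − n = 1 > 0, so Plotkin applies.
Compute d/(2d−n) = 8/1 ≈ 8.0000.
⌊d/(2d−n)⌋ = 8.
Plotkin bound: M ≤ 2·8 = 16.
Given |C| = 9, check: satisfied.
This |C| is below the Plotkin bound.


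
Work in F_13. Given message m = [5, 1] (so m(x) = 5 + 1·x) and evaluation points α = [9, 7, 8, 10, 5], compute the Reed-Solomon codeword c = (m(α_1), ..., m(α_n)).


c = [1, 12, 0, 2, 10]

Message polynomial: m(x) = 5 + 1·x (mod 13).
For each evaluation point α_i, compute m(α_i) mod 13:
  α_1 = 9: Horner steps 1 → 1, so m(9) = 1.
  α_2 = 7: Horner steps 1 → 12, so m(7) = 12.
  α_3 = 8: Horner steps 1 → 0, so m(8) = 0.
  α_4 = 10: Horner steps 1 → 2, so m(10) = 2.
  α_5 = 5: Horner steps 1 → 10, so m(5) = 10.
Codeword c = [1, 12, 0, 2, 10] ∈ F_13^5.


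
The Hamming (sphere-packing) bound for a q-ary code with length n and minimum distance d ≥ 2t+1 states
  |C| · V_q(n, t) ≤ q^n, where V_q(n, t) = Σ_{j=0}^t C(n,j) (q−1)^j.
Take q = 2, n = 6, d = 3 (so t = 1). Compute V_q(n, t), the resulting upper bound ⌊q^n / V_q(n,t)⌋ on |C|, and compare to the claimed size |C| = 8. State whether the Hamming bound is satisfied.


V_q(n, t) = 7, q^n = 64, Hamming bound = 9, |C| = 8 ≤ bound (satisfied).

Step 1: Compute V_q(n, t) = Σ_{j=0}^1 C(n, j) (q−1)^j.
  j = 0: C(6,0)·(1)^0 = 1·1 = 1.
  j = 1: C(6,1)·(1)^1 = 6·1 = 6.
  V_q(n, t) = 1 + 6 = 7.
Step 2: q^n = 2^6 = 64.
Step 3: Hamming bound ⌊q^n / V_q(n,t)⌋ = ⌊64/7⌋ = 9.
Step 4: Compare |C| = 8 to 9: satisfied.
The claimed |C| lies below the Hamming bound.


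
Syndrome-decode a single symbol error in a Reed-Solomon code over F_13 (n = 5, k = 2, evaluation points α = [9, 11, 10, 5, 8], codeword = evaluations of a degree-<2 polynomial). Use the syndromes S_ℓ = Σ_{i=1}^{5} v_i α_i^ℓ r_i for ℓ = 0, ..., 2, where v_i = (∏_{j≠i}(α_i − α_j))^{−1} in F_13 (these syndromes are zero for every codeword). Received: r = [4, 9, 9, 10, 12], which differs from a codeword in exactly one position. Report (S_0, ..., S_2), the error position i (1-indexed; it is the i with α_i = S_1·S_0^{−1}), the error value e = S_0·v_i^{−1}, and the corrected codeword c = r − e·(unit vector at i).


S = (6, 1, 11), error at position 2, error magnitude e = 8, c = [4, 1, 9, 10, 12].

Step 1: column multipliers v_i = (∏_{j≠i}(α_i − α_j))^{−1} mod 13.
  i = 1 (α = 9): (9−11)(9−10)(9−5)(9−8) = (−2)·(−1)·4·1 = 8 ≡ 8, so v_1 = 8^{−1} = 5 (mod 13).
  i = 2 (α = 11): (11−9)(11−10)(11−5)(11−8) = 2·1·6·3 = 36 ≡ 10, so v_2 = 10^{−1} = 4 (mod 13).
  i = 3 (α = 10): (10−9)(10−11)(10−5)(10−8) = 1·(−1)·5·2 = −10 ≡ 3, so v_3 = 3^{−1} = 9 (mod 13).
  i = 4 (α = 5): (5−9)(5−11)(5−10)(5−8) = (−4)·(−6)·(−5)·(−3) = 360 ≡ 9, so v_4 = 9^{−1} = 3 (mod 13).
  i = 5 (α = 8): (8−9)(8−11)(8−10)(8−5) = (−1)·(−3)·(−2)·3 = −18 ≡ 8, so v_5 = 8^{−1} = 5 (mod 13).
  v = [5, 4, 9, 3, 5].
Step 2: syndromes of r = [4, 9, 9, 10, 12] (all sums mod 13).
  S_0 = Σ v_i r_i = 5·4 + 4·9 + 9·9 + 3·10 + 5·12 = 227 ≡ 6.
  S_1 = Σ v_i α_i r_i = 5·9·4 + 4·11·9 + 9·10·9 + 3·5·10 + 5·8·12 = 2016 ≡ 1.
  α_i^2 mod 13 = [3, 4, 9, 12, 12].
  S_2 = Σ v_i α_i^2 r_i = 5·3·4 + 4·4·9 + 9·9·9 + 3·12·10 + 5·12·12 = 2013 ≡ 11.
  S = (6, 1, 11) ≠ 0, so r is not a codeword (an error is present).
Step 3: locate the error. For a single error e at position i, S_ℓ = v_i·e·α_i^ℓ, so α_err = S_1/S_0.
  S_0^{−1} = 6^{−1} = 11 (mod 13), so α_err = 1·11 = 11 ≡ 11 = α_2. Error position i = 2.
  Consistency check: S_2/S_1 = 11·1 = 11 ≡ 11 = α_err ✓ (single-error assumption holds).
Step 4: error magnitude e = S_0/v_2 = S_0·∏_{j≠2}(α_2 − α_j) = 6·10 = 60 ≡ 8 (mod 13).
Step 5: correct position 2: c_2 = r_2 − e = 9 − 8 ≡ 1 (mod 13). Hence c = [4, 1, 9, 10, 12].
  Check: interpolating c through the α_i gives m(x) = 11 + 5·x (degree < 2) with m(α_i) = c_i for every i, so c is indeed a codeword.


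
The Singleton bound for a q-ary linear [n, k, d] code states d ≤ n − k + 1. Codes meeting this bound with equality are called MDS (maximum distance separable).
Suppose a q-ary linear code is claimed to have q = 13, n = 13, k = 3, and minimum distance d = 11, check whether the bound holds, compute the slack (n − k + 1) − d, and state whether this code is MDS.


Singleton RHS = n − k + 1 = 11, slack = 0, bound satisfied, MDS.

Singleton bound: d ≤ n − k + 1.
Here n = 13, k = 3, so n − k + 1 = 11.
Given d = 11, check d ≤ 11: YES.
Slack = (n − k + 1) − d = 0.
The code is MDS (slack = 0).
Description: the claimed parameters are [13, 3, 11]_13; such a code would be MDS (meets Singleton bound).


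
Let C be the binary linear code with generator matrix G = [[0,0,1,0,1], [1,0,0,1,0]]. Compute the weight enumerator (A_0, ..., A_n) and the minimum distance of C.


Weight distribution: A_0 = 1, A_2 = 2, A_4 = 1. Minimum distance d = 2.

Enumerate all 2^2 = 4 messages m ∈ F_2^2.
For each, compute codeword c = mG in F_2^5, then tally its weight.
  m = 00 → c = 00000, weight = 0.
  m = 10 → c = 00101, weight = 2.
  m = 01 → c = 10010, weight = 2.
  m = 11 → c = 10111, weight = 4.
Tally weights:
  weight 0: 1 codewords.
  weight 2: 2 codewords.
  weight 4: 1 codewords.
Minimum distance d = smallest w > 0 with A_w > 0 = 2.
Sanity: Σ A_w = 4 = 2^2 = 4 ✓.


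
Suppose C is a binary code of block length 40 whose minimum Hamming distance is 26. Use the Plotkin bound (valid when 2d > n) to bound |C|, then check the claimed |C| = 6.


Plotkin bound M ≤ 4; given |C| = 6 > bound (violated).

Check applicability: 2d = 52, n = 40.
2d − n = 12 > 0, so Plotkin applies.
Compute d/(2d−n) = 26/12 ≈ 2.1667.
⌊d/(2d−n)⌋ = 2.
Plotkin bound: M ≤ 2·2 = 4.
Given |C| = 6, check: VIOLATED.
This |C| is above the Plotkin bound, so no binary code with n = 40, d = 26 and 6 codewords exists.


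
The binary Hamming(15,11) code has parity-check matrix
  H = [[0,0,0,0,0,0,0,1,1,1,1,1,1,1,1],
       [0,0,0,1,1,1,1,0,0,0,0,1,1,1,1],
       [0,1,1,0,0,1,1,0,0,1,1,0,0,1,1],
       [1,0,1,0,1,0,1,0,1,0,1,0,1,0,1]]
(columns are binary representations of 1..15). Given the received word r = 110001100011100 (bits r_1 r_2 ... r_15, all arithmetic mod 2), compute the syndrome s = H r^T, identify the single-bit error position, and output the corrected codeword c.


s = (1, 0, 0, 0)^T, error position = 8, corrected codeword c = 110001110011100

Compute s = H r^T mod 2 one row at a time:
  s_1 = 0 + 0 + 0 + 1 + 1 + 1 + 0 + 0 = 3 ≡ 1 (mod 2).
  s_2 = 0 + 0 + 1 + 1 + 1 + 1 + 0 + 0 = 4 ≡ 0 (mod 2).
  s_3 = 1 + 0 + 1 + 1 + 0 + 1 + 0 + 0 = 4 ≡ 0 (mod 2).
  s_4 = 1 + 0 + 0 + 1 + 0 + 1 + 1 + 0 = 4 ≡ 0 (mod 2).
s = (1, 0, 0, 0)^T — this equals column 8 of H (binary 1000), so error is at position 8.
Correct: flip bit 8 of r = 110001100011100 to get c = 110001110011100.


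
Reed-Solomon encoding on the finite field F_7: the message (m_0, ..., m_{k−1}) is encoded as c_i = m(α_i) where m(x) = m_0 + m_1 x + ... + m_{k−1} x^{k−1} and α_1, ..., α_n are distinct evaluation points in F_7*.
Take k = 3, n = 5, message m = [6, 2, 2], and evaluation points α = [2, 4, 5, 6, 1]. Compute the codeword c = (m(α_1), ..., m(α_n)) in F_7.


c = [4, 4, 3, 6, 3]

Message polynomial: m(x) = 6 + 2·x + 2·x^2 (mod 7).
For each evaluation point α_i, compute m(α_i) mod 7:
  α_1 = 2: Horner steps 2 → 6 → 4, so m(2) = 4.
  α_2 = 4: Horner steps 2 → 3 → 4, so m(4) = 4.
  α_3 = 5: Horner steps 2 → 5 → 3, so m(5) = 3.
  α_4 = 6: Horner steps 2 → 0 → 6, so m(6) = 6.
  α_5 = 1: Horner steps 2 → 4 → 3, so m(1) = 3.
Codeword c = [4, 4, 3, 6, 3] ∈ F_7^5.


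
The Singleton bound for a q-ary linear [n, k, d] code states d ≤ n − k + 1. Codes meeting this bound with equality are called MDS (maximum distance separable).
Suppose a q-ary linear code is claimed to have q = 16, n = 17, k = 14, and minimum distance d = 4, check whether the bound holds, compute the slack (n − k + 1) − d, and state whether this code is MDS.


Singleton RHS = n − k + 1 = 4, slack = 0, bound satisfied, MDS.

Singleton bound: d ≤ n − k + 1.
Here n = 17, k = 14, so n − k + 1 = 4.
Given d = 4, check d ≤ 4: YES.
Slack = (n − k + 1) − d = 0.
The code is MDS (slack = 0).
Description: the claimed parameters are [17, 14, 4]_16; such a code would be MDS (meets Singleton bound).


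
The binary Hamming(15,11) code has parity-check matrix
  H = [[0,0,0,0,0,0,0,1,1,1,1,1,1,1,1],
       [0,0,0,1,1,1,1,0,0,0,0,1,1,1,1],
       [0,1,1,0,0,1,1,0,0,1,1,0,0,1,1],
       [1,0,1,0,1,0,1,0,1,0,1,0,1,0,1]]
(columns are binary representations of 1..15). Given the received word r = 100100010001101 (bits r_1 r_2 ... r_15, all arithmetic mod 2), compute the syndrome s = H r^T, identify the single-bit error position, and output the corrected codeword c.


s = (0, 0, 1, 1)^T, error position = 3, corrected codeword c = 101100010001101

Compute s = H r^T mod 2 one row at a time:
  s_1 = 1 + 0 + 0 + 0 + 1 + 1 + 0 + 1 = 4 ≡ 0 (mod 2).
  s_2 = 1 + 0 + 0 + 0 + 1 + 1 + 0 + 1 = 4 ≡ 0 (mod 2).
  s_3 = 0 + 0 + 0 + 0 + 0 + 0 + 0 + 1 = 1 ≡ 1 (mod 2).
  s_4 = 1 + 0 + 0 + 0 + 0 + 0 + 1 + 1 = 3 ≡ 1 (mod 2).
s = (0, 0, 1, 1)^T — this equals column 3 of H (binary 0011), so error is at position 3.
Correct: flip bit 3 of r = 100100010001101 to get c = 101100010001101.


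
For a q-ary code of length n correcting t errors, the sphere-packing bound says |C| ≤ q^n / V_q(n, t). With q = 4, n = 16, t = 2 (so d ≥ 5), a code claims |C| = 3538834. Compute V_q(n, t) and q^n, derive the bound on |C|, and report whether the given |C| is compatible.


V_q(n, t) = 1129, q^n = 4294967296, Hamming bound = 3804222, |C| = 3538834 ≤ bound (satisfied).

Step 1: Compute V_q(n, t) = Σ_{j=0}^2 C(n, j) (q−1)^j.
  j = 0: C(16,0)·(3)^0 = 1·1 = 1.
  j = 1: C(16,1)·(3)^1 = 16·3 = 48.
  j = 2: C(16,2)·(3)^2 = 120·9 = 1080.
  V_q(n, t) = 1 + 48 + 1080 = 1129.
Step 2: q^n = 4^16 = 4294967296.
Step 3: Hamming bound ⌊q^n / V_q(n,t)⌋ = ⌊4294967296/1129⌋ = 3804222.
Step 4: Compare |C| = 3538834 to 3804222: satisfied.
The claimed |C| lies below the Hamming bound.


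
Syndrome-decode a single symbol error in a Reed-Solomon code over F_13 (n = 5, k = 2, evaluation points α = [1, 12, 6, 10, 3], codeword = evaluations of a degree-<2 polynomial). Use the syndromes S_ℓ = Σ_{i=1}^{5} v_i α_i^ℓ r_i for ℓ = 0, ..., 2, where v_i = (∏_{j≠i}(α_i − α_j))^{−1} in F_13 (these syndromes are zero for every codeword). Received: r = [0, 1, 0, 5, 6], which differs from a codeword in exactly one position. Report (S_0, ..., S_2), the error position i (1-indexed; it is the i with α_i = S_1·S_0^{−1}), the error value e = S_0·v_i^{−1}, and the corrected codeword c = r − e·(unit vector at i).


S = (8, 8, 8), error at position 1, error magnitude e = 3, c = [10, 1, 0, 5, 6].

Step 1: column multipliers v_i = (∏_{j≠i}(α_i − α_j))^{−1} mod 13.
  i = 1 (α = 1): (1−12)(1−6)(1−10)(1−3) = (−11)·(−5)·(−9)·(−2) = 990 ≡ 2, so v_1 = 2^{−1} = 7 (mod 13).
  i = 2 (α = 12): (12−1)(12−6)(12−10)(12−3) = 11·6·2·9 = 1188 ≡ 5, so v_2 = 5^{−1} = 8 (mod 13).
  i = 3 (α = 6): (6−1)(6−12)(6−10)(6−3) = 5·(−6)·(−4)·3 = 360 ≡ 9, so v_3 = 9^{−1} = 3 (mod 13).
  i = 4 (α = 10): (10−1)(10−12)(10−6)(10−3) = 9·(−2)·4·7 = −504 ≡ 3, so v_4 = 3^{−1} = 9 (mod 13).
  i = 5 (α = 3): (3−1)(3−12)(3−6)(3−10) = 2·(−9)·(−3)·(−7) = −378 ≡ 12, so v_5 = 12^{−1} = 12 (mod 13).
  v = [7, 8, 3, 9, 12].
Step 2: syndromes of r = [0, 1, 0, 5, 6] (all sums mod 13).
  S_0 = Σ v_i r_i = 7·0 + 8·1 + 3·0 + 9·5 + 12·6 = 125 ≡ 8.
  S_1 = Σ v_i α_i r_i = 7·1·0 + 8·12·1 + 3·6·0 + 9·10·5 + 12·3·6 = 762 ≡ 8.
  α_i^2 mod 13 = [1, 1, 10, 9, 9].
  S_2 = Σ v_i α_i^2 r_i = 7·1·0 + 8·1·1 + 3·10·0 + 9·9·5 + 12·9·6 = 1061 ≡ 8.
  S = (8, 8, 8) ≠ 0, so r is not a codeword (an error is present).
Step 3: locate the error. For a single error e at position i, S_ℓ = v_i·e·α_i^ℓ, so α_err = S_1/S_0.
  S_0^{−1} = 8^{−1} = 5 (mod 13), so α_err = 8·5 = 40 ≡ 1 = α_1. Error position i = 1.
  Consistency check: S_2/S_1 = 8·5 = 40 ≡ 1 = α_err ✓ (single-error assumption holds).
Step 4: error magnitude e = S_0/v_1 = S_0·∏_{j≠1}(α_1 − α_j) = 8·2 = 16 ≡ 3 (mod 13).
Step 5: correct position 1: c_1 = r_1 − e = 0 − 3 ≡ 10 (mod 13). Hence c = [10, 1, 0, 5, 6].
  Check: interpolating c through the α_i gives m(x) = 12 + 11·x (degree < 2) with m(α_i) = c_i for every i, so c is indeed a codeword.


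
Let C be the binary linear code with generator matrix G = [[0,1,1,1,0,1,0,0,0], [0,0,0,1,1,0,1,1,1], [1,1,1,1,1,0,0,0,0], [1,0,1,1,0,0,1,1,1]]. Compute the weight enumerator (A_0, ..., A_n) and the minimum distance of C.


Weight distribution: A_0 = 1, A_2 = 2, A_3 = 2, A_4 = 1, A_5 = 4, A_6 = 4, A_7 = 2. Minimum distance d = 2.

Enumerate all 2^4 = 16 messages m ∈ F_2^4.
For each, compute codeword c = mG in F_2^9, then tally its weight.
  m = 0000 → c = 000000000, weight = 0.
  m = 1000 → c = 011101000, weight = 4.
  m = 0100 → c = 000110111, weight = 5.
  m = 1100 → c = 011011111, weight = 7.
  m = 0010 → c = 111110000, weight = 5.
  m = 1010 → c = 100011000, weight = 3.
  m = 0110 → c = 111000111, weight = 6.
  m = 1110 → c = 100101111, weight = 6.
  m = 0001 → c = 101100111, weight = 6.
  m = 1001 → c = 110001111, weight = 6.
  m = 0101 → c = 101010000, weight = 3.
  m = 1101 → c = 110111000, weight = 5.
  m = 0011 → c = 010010111, weight = 5.
  m = 1011 → c = 001111111, weight = 7.
  m = 0111 → c = 010100000, weight = 2.
  m = 1111 → c = 001001000, weight = 2.
Tally weights:
  weight 0: 1 codewords.
  weight 2: 2 codewords.
  weight 3: 2 codewords.
  weight 4: 1 codewords.
  weight 5: 4 codewords.
  weight 6: 4 codewords.
  weight 7: 2 codewords.
Minimum distance d = smallest w > 0 with A_w > 0 = 2.
Sanity: Σ A_w = 16 = 2^4 = 16 ✓.


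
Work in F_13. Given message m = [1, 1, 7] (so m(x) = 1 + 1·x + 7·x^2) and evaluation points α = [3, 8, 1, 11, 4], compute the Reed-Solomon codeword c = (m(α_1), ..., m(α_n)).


c = [2, 2, 9, 1, 0]

Message polynomial: m(x) = 1 + 1·x + 7·x^2 (mod 13).
For each evaluation point α_i, compute m(α_i) mod 13:
  α_1 = 3: Horner steps 7 → 9 → 2, so m(3) = 2.
  α_2 = 8: Horner steps 7 → 5 → 2, so m(8) = 2.
  α_3 = 1: Horner steps 7 → 8 → 9, so m(1) = 9.
  α_4 = 11: Horner steps 7 → 0 → 1, so m(11) = 1.
  α_5 = 4: Horner steps 7 → 3 → 0, so m(4) = 0.
Codeword c = [2, 2, 9, 1, 0] ∈ F_13^5.


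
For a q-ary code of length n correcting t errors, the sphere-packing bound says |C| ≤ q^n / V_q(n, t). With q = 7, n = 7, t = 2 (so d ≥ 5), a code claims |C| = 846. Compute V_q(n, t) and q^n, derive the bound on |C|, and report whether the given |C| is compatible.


V_q(n, t) = 799, q^n = 823543, Hamming bound = 1030, |C| = 846 ≤ bound (satisfied).

Step 1: Compute V_q(n, t) = Σ_{j=0}^2 C(n, j) (q−1)^j.
  j = 0: C(7,0)·(6)^0 = 1·1 = 1.
  j = 1: C(7,1)·(6)^1 = 7·6 = 42.
  j = 2: C(7,2)·(6)^2 = 21·36 = 756.
  V_q(n, t) = 1 + 42 + 756 = 799.
Step 2: q^n = 7^7 = 823543.
Step 3: Hamming bound ⌊q^n / V_q(n,t)⌋ = ⌊823543/799⌋ = 1030.
Step 4: Compare |C| = 846 to 1030: satisfied.
The claimed |C| lies below the Hamming bound.


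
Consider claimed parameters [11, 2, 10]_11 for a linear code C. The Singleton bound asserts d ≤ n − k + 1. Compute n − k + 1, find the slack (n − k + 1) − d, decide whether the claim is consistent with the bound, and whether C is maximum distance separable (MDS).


Singleton RHS = n − k + 1 = 10, slack = 0, bound satisfied, MDS.

Singleton bound: d ≤ n − k + 1.
Here n = 11, k = 2, so n − k + 1 = 10.
Given d = 10, check d ≤ 10: YES.
Slack = (n − k + 1) − d = 0.
The code is MDS (slack = 0).
Description: the claimed parameters are [11, 2, 10]_11; such a code would be MDS (meets Singleton bound).


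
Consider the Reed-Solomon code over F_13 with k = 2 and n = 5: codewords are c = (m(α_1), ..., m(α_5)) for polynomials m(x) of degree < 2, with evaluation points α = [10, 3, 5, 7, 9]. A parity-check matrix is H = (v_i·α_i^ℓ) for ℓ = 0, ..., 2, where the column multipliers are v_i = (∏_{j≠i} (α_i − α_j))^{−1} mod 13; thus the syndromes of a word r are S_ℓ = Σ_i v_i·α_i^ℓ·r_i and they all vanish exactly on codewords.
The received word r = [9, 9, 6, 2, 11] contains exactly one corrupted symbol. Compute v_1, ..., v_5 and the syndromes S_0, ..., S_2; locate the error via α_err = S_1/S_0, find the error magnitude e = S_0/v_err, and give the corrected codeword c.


S = (7, 8, 11), error at position 2, error magnitude e = 12, c = [9, 10, 6, 2, 11].

Step 1: column multipliers v_i = (∏_{j≠i}(α_i − α_j))^{−1} mod 13.
  i = 1 (α = 10): (10−3)(10−5)(10−7)(10−9) = 7·5·3·1 = 105 ≡ 1, so v_1 = 1^{−1} = 1 (mod 13).
  i = 2 (α = 3): (3−10)(3−5)(3−7)(3−9) = (−7)·(−2)·(−4)·(−6) = 336 ≡ 11, so v_2 = 11^{−1} = 6 (mod 13).
  i = 3 (α = 5): (5−10)(5−3)(5−7)(5−9) = (−5)·2·(−2)·(−4) = −80 ≡ 11, so v_3 = 11^{−1} = 6 (mod 13).
  i = 4 (α = 7): (7−10)(7−3)(7−5)(7−9) = (−3)·4·2·(−2) = 48 ≡ 9, so v_4 = 9^{−1} = 3 (mod 13).
  i = 5 (α = 9): (9−10)(9−3)(9−5)(9−7) = (−1)·6·4·2 = −48 ≡ 4, so v_5 = 4^{−1} = 10 (mod 13).
  v = [1, 6, 6, 3, 10].
Step 2: syndromes of r = [9, 9, 6, 2, 11] (all sums mod 13).
  S_0 = Σ v_i r_i = 1·9 + 6·9 + 6·6 + 3·2 + 10·11 = 215 ≡ 7.
  S_1 = Σ v_i α_i r_i = 1·10·9 + 6·3·9 + 6·5·6 + 3·7·2 + 10·9·11 = 1464 ≡ 8.
  α_i^2 mod 13 = [9, 9, 12, 10, 3].
  S_2 = Σ v_i α_i^2 r_i = 1·9·9 + 6·9·9 + 6·12·6 + 3·10·2 + 10·3·11 = 1389 ≡ 11.
  S = (7, 8, 11) ≠ 0, so r is not a codeword (an error is present).
Step 3: locate the error. For a single error e at position i, S_ℓ = v_i·e·α_i^ℓ, so α_err = S_1/S_0.
  S_0^{−1} = 7^{−1} = 2 (mod 13), so α_err = 8·2 = 16 ≡ 3 = α_2. Error position i = 2.
  Consistency check: S_2/S_1 = 11·5 = 55 ≡ 3 = α_err ✓ (single-error assumption holds).
Step 4: error magnitude e = S_0/v_2 = S_0·∏_{j≠2}(α_2 − α_j) = 7·11 = 77 ≡ 12 (mod 13).
Step 5: correct position 2: c_2 = r_2 − e = 9 − 12 ≡ 10 (mod 13). Hence c = [9, 10, 6, 2, 11].
  Check: interpolating c through the α_i gives m(x) = 3 + 11·x (degree < 2) with m(α_i) = c_i for every i, so c is indeed a codeword.


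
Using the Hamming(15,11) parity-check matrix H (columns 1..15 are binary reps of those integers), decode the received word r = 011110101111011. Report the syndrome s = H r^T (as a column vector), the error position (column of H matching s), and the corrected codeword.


s = (0, 0, 1, 0)^T, error position = 2, corrected codeword c = 001110101111011

Compute s = H r^T mod 2 one row at a time:
  s_1 = 0 + 1 + 1 + 1 + 1 + 0 + 1 + 1 = 6 ≡ 0 (mod 2).
  s_2 = 1 + 1 + 0 + 1 + 1 + 0 + 1 + 1 = 6 ≡ 0 (mod 2).
  s_3 = 1 + 1 + 0 + 1 + 1 + 1 + 1 + 1 = 7 ≡ 1 (mod 2).
  s_4 = 0 + 1 + 1 + 1 + 1 + 1 + 0 + 1 = 6 ≡ 0 (mod 2).
s = (0, 0, 1, 0)^T — this equals column 2 of H (binary 0010), so error is at position 2.
Correct: flip bit 2 of r = 011110101111011 to get c = 001110101111011.


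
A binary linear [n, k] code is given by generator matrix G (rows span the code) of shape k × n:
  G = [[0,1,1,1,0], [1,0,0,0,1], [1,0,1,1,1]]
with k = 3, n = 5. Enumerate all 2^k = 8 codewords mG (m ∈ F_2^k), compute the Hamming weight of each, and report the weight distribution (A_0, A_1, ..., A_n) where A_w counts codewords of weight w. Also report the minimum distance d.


Weight distribution: A_0 = 1, A_1 = 1, A_2 = 2, A_3 = 2, A_4 = 1, A_5 = 1. Minimum distance d = 1.

Enumerate all 2^3 = 8 messages m ∈ F_2^3.
For each, compute codeword c = mG in F_2^5, then tally its weight.
  m = 000 → c = 00000, weight = 0.
  m = 100 → c = 01110, weight = 3.
  m = 010 → c = 10001, weight = 2.
  m = 110 → c = 11111, weight = 5.
  m = 001 → c = 10111, weight = 4.
  m = 101 → c = 11001, weight = 3.
  m = 011 → c = 00110, weight = 2.
  m = 111 → c = 01000, weight = 1.
Tally weights:
  weight 0: 1 codewords.
  weight 1: 1 codewords.
  weight 2: 2 codewords.
  weight 3: 2 codewords.
  weight 4: 1 codewords.
  weight 5: 1 codewords.
Minimum distance d = smallest w > 0 with A_w > 0 = 1.
Sanity: Σ A_w = 8 = 2^3 = 8 ✓.


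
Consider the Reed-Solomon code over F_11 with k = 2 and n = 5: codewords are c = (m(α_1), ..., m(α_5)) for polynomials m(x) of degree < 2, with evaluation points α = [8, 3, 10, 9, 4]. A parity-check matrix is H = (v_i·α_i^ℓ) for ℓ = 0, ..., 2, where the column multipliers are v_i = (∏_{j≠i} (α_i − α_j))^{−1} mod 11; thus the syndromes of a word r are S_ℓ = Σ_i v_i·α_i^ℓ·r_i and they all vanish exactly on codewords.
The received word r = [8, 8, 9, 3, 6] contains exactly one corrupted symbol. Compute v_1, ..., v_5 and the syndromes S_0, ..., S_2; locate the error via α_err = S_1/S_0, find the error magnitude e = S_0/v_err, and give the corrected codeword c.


S = (8, 2, 6), error at position 2, error magnitude e = 8, c = [8, 0, 9, 3, 6].

Step 1: column multipliers v_i = (∏_{j≠i}(α_i − α_j))^{−1} mod 11.
  i = 1 (α = 8): (8−3)(8−10)(8−9)(8−4) = 5·(−2)·(−1)·4 = 40 ≡ 7, so v_1 = 7^{−1} = 8 (mod 11).
  i = 2 (α = 3): (3−8)(3−10)(3−9)(3−4) = (−5)·(−7)·(−6)·(−1) = 210 ≡ 1, so v_2 = 1^{−1} = 1 (mod 11).
  i = 3 (α = 10): (10−8)(10−3)(10−9)(10−4) = 2·7·1·6 = 84 ≡ 7, so v_3 = 7^{−1} = 8 (mod 11).
  i = 4 (α = 9): (9−8)(9−3)(9−10)(9−4) = 1·6·(−1)·5 = −30 ≡ 3, so v_4 = 3^{−1} = 4 (mod 11).
  i = 5 (α = 4): (4−8)(4−3)(4−10)(4−9) = (−4)·1·(−6)·(−5) = −120 ≡ 1, so v_5 = 1^{−1} = 1 (mod 11).
  v = [8, 1, 8, 4, 1].
Step 2: syndromes of r = [8, 8, 9, 3, 6] (all sums mod 11).
  S_0 = Σ v_i r_i = 8·8 + 1·8 + 8·9 + 4·3 + 1·6 = 162 ≡ 8.
  S_1 = Σ v_i α_i r_i = 8·8·8 + 1·3·8 + 8·10·9 + 4·9·3 + 1·4·6 = 1388 ≡ 2.
  α_i^2 mod 11 = [9, 9, 1, 4, 5].
  S_2 = Σ v_i α_i^2 r_i = 8·9·8 + 1·9·8 + 8·1·9 + 4·4·3 + 1·5·6 = 798 ≡ 6.
  S = (8, 2, 6) ≠ 0, so r is not a codeword (an error is present).
Step 3: locate the error. For a single error e at position i, S_ℓ = v_i·e·α_i^ℓ, so α_err = S_1/S_0.
  S_0^{−1} = 8^{−1} = 7 (mod 11), so α_err = 2·7 = 14 ≡ 3 = α_2. Error position i = 2.
  Consistency check: S_2/S_1 = 6·6 = 36 ≡ 3 = α_err ✓ (single-error assumption holds).
Step 4: error magnitude e = S_0/v_2 = S_0·∏_{j≠2}(α_2 − α_j) = 8·1 = 8 ≡ 8 (mod 11).
Step 5: correct position 2: c_2 = r_2 − e = 8 − 8 ≡ 0 (mod 11). Hence c = [8, 0, 9, 3, 6].
  Check: interpolating c through the α_i gives m(x) = 4 + 6·x (degree < 2) with m(α_i) = c_i for every i, so c is indeed a codeword.


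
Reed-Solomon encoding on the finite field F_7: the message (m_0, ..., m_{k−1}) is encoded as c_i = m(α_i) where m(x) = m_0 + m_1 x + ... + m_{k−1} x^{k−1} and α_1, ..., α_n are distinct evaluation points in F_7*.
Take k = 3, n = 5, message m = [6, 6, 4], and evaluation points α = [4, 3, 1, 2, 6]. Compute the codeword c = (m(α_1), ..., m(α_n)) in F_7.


c = [3, 4, 2, 6, 4]

Message polynomial: m(x) = 6 + 6·x + 4·x^2 (mod 7).
For each evaluation point α_i, compute m(α_i) mod 7:
  α_1 = 4: Horner steps 4 → 1 → 3, so m(4) = 3.
  α_2 = 3: Horner steps 4 → 4 → 4, so m(3) = 4.
  α_3 = 1: Horner steps 4 → 3 → 2, so m(1) = 2.
  α_4 = 2: Horner steps 4 → 0 → 6, so m(2) = 6.
  α_5 = 6: Horner steps 4 → 2 → 4, so m(6) = 4.
Codeword c = [3, 4, 2, 6, 4] ∈ F_7^5.


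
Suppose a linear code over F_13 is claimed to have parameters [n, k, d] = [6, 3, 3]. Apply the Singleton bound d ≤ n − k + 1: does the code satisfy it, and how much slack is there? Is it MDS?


Singleton RHS = n − k + 1 = 4, slack = 1, bound satisfied, not MDS.

Singleton bound: d ≤ n − k + 1.
Here n = 6, k = 3, so n − k + 1 = 4.
Given d = 3, check d ≤ 4: YES.
Slack = (n − k + 1) − d = 1.
The code is NOT MDS (slack = 1 > 0).
Description: the claimed parameters are [6, 3, 3]_13; such a code would be non-MDS.


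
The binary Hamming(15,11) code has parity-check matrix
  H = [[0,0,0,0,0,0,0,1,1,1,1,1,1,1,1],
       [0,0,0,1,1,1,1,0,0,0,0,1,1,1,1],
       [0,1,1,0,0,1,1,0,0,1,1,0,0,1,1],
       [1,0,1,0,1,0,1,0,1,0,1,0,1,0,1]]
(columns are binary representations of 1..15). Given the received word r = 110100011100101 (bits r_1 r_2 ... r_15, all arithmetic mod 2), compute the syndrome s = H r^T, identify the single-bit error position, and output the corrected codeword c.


s = (1, 1, 1, 0)^T, error position = 14, corrected codeword c = 110100011100111

Compute s = H r^T mod 2 one row at a time:
  s_1 = 1 + 1 + 1 + 0 + 0 + 1 + 0 + 1 = 5 ≡ 1 (mod 2).
  s_2 = 1 + 0 + 0 + 0 + 0 + 1 + 0 + 1 = 3 ≡ 1 (mod 2).
  s_3 = 1 + 0 + 0 + 0 + 1 + 0 + 0 + 1 = 3 ≡ 1 (mod 2).
  s_4 = 1 + 0 + 0 + 0 + 1 + 0 + 1 + 1 = 4 ≡ 0 (mod 2).
s = (1, 1, 1, 0)^T — this equals column 14 of H (binary 1110), so error is at position 14.
Correct: flip bit 14 of r = 110100011100101 to get c = 110100011100111.


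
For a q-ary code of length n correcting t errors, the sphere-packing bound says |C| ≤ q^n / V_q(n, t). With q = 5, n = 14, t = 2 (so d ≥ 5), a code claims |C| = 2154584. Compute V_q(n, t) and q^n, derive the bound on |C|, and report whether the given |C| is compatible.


V_q(n, t) = 1513, q^n = 6103515625, Hamming bound = 4034048, |C| = 2154584 ≤ bound (satisfied).

Step 1: Compute V_q(n, t) = Σ_{j=0}^2 C(n, j) (q−1)^j.
  j = 0: C(14,0)·(4)^0 = 1·1 = 1.
  j = 1: C(14,1)·(4)^1 = 14·4 = 56.
  j = 2: C(14,2)·(4)^2 = 91·16 = 1456.
  V_q(n, t) = 1 + 56 + 1456 = 1513.
Step 2: q^n = 5^14 = 6103515625.
Step 3: Hamming bound ⌊q^n / V_q(n,t)⌋ = ⌊6103515625/1513⌋ = 4034048.
Step 4: Compare |C| = 2154584 to 4034048: satisfied.
The claimed |C| lies below the Hamming bound.


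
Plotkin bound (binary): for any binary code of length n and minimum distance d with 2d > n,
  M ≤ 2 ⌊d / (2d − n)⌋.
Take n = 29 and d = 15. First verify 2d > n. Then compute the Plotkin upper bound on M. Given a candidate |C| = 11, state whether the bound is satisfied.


Plotkin bound M ≤ 30; given |C| = 11 ≤ bound (satisfied).

Check applicability: 2d = 30, n = 29.
2d − n = 1 > 0, so Plotkin applies.
Compute d/(2d−n) = 15/1 ≈ 15.0000.
⌊d/(2d−n)⌋ = 15.
Plotkin bound: M ≤ 2·15 = 30.
Given |C| = 11, check: satisfied.
This |C| is below the Plotkin bound.


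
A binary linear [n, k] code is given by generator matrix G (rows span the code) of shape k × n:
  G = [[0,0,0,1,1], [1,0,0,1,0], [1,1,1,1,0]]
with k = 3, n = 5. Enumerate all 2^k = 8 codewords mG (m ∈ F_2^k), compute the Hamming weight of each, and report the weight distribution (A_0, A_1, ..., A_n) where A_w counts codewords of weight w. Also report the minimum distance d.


Weight distribution: A_0 = 1, A_2 = 4, A_4 = 3. Minimum distance d = 2.

Enumerate all 2^3 = 8 messages m ∈ F_2^3.
For each, compute codeword c = mG in F_2^5, then tally its weight.
  m = 000 → c = 00000, weight = 0.
  m = 100 → c = 00011, weight = 2.
  m = 010 → c = 10010, weight = 2.
  m = 110 → c = 10001, weight = 2.
  m = 001 → c = 11110, weight = 4.
  m = 101 → c = 11101, weight = 4.
  m = 011 → c = 01100, weight = 2.
  m = 111 → c = 01111, weight = 4.
Tally weights:
  weight 0: 1 codewords.
  weight 2: 4 codewords.
  weight 4: 3 codewords.
Minimum distance d = smallest w > 0 with A_w > 0 = 2.
Sanity: Σ A_w = 8 = 2^3 = 8 ✓.


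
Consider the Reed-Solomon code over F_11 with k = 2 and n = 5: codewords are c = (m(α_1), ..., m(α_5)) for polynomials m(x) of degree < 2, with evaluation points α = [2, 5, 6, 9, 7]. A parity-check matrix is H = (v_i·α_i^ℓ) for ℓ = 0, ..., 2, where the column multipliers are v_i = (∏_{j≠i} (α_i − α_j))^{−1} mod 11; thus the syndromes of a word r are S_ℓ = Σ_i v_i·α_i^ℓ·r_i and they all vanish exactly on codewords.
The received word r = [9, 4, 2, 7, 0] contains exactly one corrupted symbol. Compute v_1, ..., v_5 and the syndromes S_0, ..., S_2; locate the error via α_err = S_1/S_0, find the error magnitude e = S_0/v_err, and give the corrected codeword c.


S = (5, 10, 9), error at position 1, error magnitude e = 10, c = [10, 4, 2, 7, 0].

Step 1: column multipliers v_i = (∏_{j≠i}(α_i − α_j))^{−1} mod 11.
  i = 1 (α = 2): (2−5)(2−6)(2−9)(2−7) = (−3)·(−4)·(−7)·(−5) = 420 ≡ 2, so v_1 = 2^{−1} = 6 (mod 11).
  i = 2 (α = 5): (5−2)(5−6)(5−9)(5−7) = 3·(−1)·(−4)·(−2) = −24 ≡ 9, so v_2 = 9^{−1} = 5 (mod 11).
  i = 3 (α = 6): (6−2)(6−5)(6−9)(6−7) = 4·1·(−3)·(−1) = 12 ≡ 1, so v_3 = 1^{−1} = 1 (mod 11).
  i = 4 (α = 9): (9−2)(9−5)(9−6)(9−7) = 7·4·3·2 = 168 ≡ 3, so v_4 = 3^{−1} = 4 (mod 11).
  i = 5 (α = 7): (7−2)(7−5)(7−6)(7−9) = 5·2·1·(−2) = −20 ≡ 2, so v_5 = 2^{−1} = 6 (mod 11).
  v = [6, 5, 1, 4, 6].
Step 2: syndromes of r = [9, 4, 2, 7, 0] (all sums mod 11).
  S_0 = Σ v_i r_i = 6·9 + 5·4 + 1·2 + 4·7 + 6·0 = 104 ≡ 5.
  S_1 = Σ v_i α_i r_i = 6·2·9 + 5·5·4 + 1·6·2 + 4·9·7 + 6·7·0 = 472 ≡ 10.
  α_i^2 mod 11 = [4, 3, 3, 4, 5].
  S_2 = Σ v_i α_i^2 r_i = 6·4·9 + 5·3·4 + 1·3·2 + 4·4·7 + 6·5·0 = 394 ≡ 9.
  S = (5, 10, 9) ≠ 0, so r is not a codeword (an error is present).
Step 3: locate the error. For a single error e at position i, S_ℓ = v_i·e·α_i^ℓ, so α_err = S_1/S_0.
  S_0^{−1} = 5^{−1} = 9 (mod 11), so α_err = 10·9 = 90 ≡ 2 = α_1. Error position i = 1.
  Consistency check: S_2/S_1 = 9·10 = 90 ≡ 2 = α_err ✓ (single-error assumption holds).
Step 4: error magnitude e = S_0/v_1 = S_0·∏_{j≠1}(α_1 − α_j) = 5·2 = 10 ≡ 10 (mod 11).
Step 5: correct position 1: c_1 = r_1 − e = 9 − 10 ≡ 10 (mod 11). Hence c = [10, 4, 2, 7, 0].
  Check: interpolating c through the α_i gives m(x) = 3 + 9·x (degree < 2) with m(α_i) = c_i for every i, so c is indeed a codeword.


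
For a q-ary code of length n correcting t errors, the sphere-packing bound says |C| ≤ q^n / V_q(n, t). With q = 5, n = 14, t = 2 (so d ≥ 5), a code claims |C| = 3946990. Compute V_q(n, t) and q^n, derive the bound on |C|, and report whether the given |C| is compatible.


V_q(n, t) = 1513, q^n = 6103515625, Hamming bound = 4034048, |C| = 3946990 ≤ bound (satisfied).

Step 1: Compute V_q(n, t) = Σ_{j=0}^2 C(n, j) (q−1)^j.
  j = 0: C(14,0)·(4)^0 = 1·1 = 1.
  j = 1: C(14,1)·(4)^1 = 14·4 = 56.
  j = 2: C(14,2)·(4)^2 = 91·16 = 1456.
  V_q(n, t) = 1 + 56 + 1456 = 1513.
Step 2: q^n = 5^14 = 6103515625.
Step 3: Hamming bound ⌊q^n / V_q(n,t)⌋ = ⌊6103515625/1513⌋ = 4034048.
Step 4: Compare |C| = 3946990 to 4034048: satisfied.
The claimed |C| lies below the Hamming bound.


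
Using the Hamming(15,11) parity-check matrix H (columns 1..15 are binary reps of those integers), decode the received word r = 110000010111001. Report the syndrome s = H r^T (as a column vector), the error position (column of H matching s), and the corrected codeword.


s = (1, 0, 0, 1)^T, error position = 9, corrected codeword c = 110000011111001

Compute s = H r^T mod 2 one row at a time:
  s_1 = 1 + 0 + 1 + 1 + 1 + 0 + 0 + 1 = 5 ≡ 1 (mod 2).
  s_2 = 0 + 0 + 0 + 0 + 1 + 0 + 0 + 1 = 2 ≡ 0 (mod 2).
  s_3 = 1 + 0 + 0 + 0 + 1 + 1 + 0 + 1 = 4 ≡ 0 (mod 2).
  s_4 = 1 + 0 + 0 + 0 + 0 + 1 + 0 + 1 = 3 ≡ 1 (mod 2).
s = (1, 0, 0, 1)^T — this equals column 9 of H (binary 1001), so error is at position 9.
Correct: flip bit 9 of r = 110000010111001 to get c = 110000011111001.


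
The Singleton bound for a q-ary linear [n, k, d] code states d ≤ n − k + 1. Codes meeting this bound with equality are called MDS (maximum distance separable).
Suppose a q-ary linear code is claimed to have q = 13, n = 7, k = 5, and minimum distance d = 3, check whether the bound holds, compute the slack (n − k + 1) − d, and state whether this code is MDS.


Singleton RHS = n − k + 1 = 3, slack = 0, bound satisfied, MDS.

Singleton bound: d ≤ n − k + 1.
Here n = 7, k = 5, so n − k + 1 = 3.
Given d = 3, check d ≤ 3: YES.
Slack = (n − k + 1) − d = 0.
The code is MDS (slack = 0).
Description: the claimed parameters are [7, 5, 3]_13; such a code would be MDS (meets Singleton bound).


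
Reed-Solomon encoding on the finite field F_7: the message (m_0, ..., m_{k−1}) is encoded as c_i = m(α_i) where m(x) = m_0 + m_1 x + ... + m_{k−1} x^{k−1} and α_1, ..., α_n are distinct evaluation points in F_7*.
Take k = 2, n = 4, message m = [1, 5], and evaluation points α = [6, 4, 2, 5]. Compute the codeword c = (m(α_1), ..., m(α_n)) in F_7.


c = [3, 0, 4, 5]

Message polynomial: m(x) = 1 + 5·x (mod 7).
For each evaluation point α_i, compute m(α_i) mod 7:
  α_1 = 6: Horner steps 5 → 3, so m(6) = 3.
  α_2 = 4: Horner steps 5 → 0, so m(4) = 0.
  α_3 = 2: Horner steps 5 → 4, so m(2) = 4.
  α_4 = 5: Horner steps 5 → 5, so m(5) = 5.
Codeword c = [3, 0, 4, 5] ∈ F_7^4.


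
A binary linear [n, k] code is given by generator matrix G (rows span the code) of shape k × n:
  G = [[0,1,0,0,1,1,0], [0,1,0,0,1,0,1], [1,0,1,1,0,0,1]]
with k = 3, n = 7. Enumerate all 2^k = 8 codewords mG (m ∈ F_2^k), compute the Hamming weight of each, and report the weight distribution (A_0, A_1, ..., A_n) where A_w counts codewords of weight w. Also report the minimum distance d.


Weight distribution: A_0 = 1, A_2 = 1, A_3 = 2, A_4 = 2, A_5 = 1, A_7 = 1. Minimum distance d = 2.

Enumerate all 2^3 = 8 messages m ∈ F_2^3.
For each, compute codeword c = mG in F_2^7, then tally its weight.
  m = 000 → c = 0000000, weight = 0.
  m = 100 → c = 0100110, weight = 3.
  m = 010 → c = 0100101, weight = 3.
  m = 110 → c = 0000011, weight = 2.
  m = 001 → c = 1011001, weight = 4.
  m = 101 → c = 1111111, weight = 7.
  m = 011 → c = 1111100, weight = 5.
  m = 111 → c = 1011010, weight = 4.
Tally weights:
  weight 0: 1 codewords.
  weight 2: 1 codewords.
  weight 3: 2 codewords.
  weight 4: 2 codewords.
  weight 5: 1 codewords.
  weight 7: 1 codewords.
Minimum distance d = smallest w > 0 with A_w > 0 = 2.
Sanity: Σ A_w = 8 = 2^3 = 8 ✓.
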